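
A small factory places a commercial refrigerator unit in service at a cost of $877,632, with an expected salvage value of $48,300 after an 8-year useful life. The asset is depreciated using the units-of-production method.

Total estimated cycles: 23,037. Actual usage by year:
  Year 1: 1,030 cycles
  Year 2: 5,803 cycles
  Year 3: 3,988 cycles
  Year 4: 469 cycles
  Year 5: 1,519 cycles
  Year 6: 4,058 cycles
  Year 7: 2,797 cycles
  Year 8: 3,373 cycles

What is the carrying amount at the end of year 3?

$488,076

Depreciable base = $877,632 − $48,300 = $829,332.
Rate = $829,332 / 23,037 cycles = $36 per cycle.
Year 1: 1,030 × $36 = $37,080. Book value $840,552.
Year 2: 5,803 × $36 = $208,908. Book value $631,644.
Year 3: 3,988 × $36 = $143,568. Book value $488,076.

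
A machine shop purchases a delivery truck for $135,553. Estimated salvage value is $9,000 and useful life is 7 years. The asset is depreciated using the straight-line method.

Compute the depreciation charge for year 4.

Depreciable base = $135,553 − $9,000 = $126,553.
Annual expense = $126,553 / 7 = $18,079.

$18,079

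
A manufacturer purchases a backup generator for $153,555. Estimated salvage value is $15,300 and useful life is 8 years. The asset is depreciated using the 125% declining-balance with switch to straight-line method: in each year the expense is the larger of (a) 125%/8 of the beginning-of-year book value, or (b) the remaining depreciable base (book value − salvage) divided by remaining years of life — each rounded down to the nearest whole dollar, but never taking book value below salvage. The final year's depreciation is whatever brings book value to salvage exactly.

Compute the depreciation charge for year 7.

Depreciable base = $153,555 − $15,300 = $138,255.
Year 1: DB = ⌊$153,555 × 125%/8⌋ = $23,992; SL = ⌊$138,255/8⌋ = $17,281 → take DB $23,992. Book value $129,563.
Year 2: DB = ⌊$129,563 × 125%/8⌋ = $20,244; SL = ⌊$114,263/7⌋ = $16,323 → take DB $20,244. Book value $109,319.
Year 3: DB = ⌊$109,319 × 125%/8⌋ = $17,081; SL = ⌊$94,019/6⌋ = $15,669 → take DB $17,081. Book value $92,238.
Year 4: DB = ⌊$92,238 × 125%/8⌋ = $14,412; SL = ⌊$76,938/5⌋ = $15,387 → take SL $15,387. Book value $76,851.
Year 5: DB = ⌊$76,851 × 125%/8⌋ = $12,007; SL = ⌊$61,551/4⌋ = $15,387 → take SL $15,387. Book value $61,464.
Year 6: DB = ⌊$61,464 × 125%/8⌋ = $9,603; SL = ⌊$46,164/3⌋ = $15,388 → take SL $15,388. Book value $46,076.
Year 7: DB = ⌊$46,076 × 125%/8⌋ = $7,199; SL = ⌊$30,776/2⌋ = $15,388 → take SL $15,388. Book value $30,688.

$15,388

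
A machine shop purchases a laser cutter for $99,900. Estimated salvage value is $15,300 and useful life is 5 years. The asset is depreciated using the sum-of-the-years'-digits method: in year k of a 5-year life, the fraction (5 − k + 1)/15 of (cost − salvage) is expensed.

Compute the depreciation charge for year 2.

Depreciable base = $99,900 − $15,300 = $84,600.
Sum of the years' digits = 5+4+3+2+1 = 15.
Year 1: $84,600 × 5/15 = $28,200. Book value $71,700.
Year 2: $84,600 × 4/15 = $22,560. Book value $49,140.

$22,560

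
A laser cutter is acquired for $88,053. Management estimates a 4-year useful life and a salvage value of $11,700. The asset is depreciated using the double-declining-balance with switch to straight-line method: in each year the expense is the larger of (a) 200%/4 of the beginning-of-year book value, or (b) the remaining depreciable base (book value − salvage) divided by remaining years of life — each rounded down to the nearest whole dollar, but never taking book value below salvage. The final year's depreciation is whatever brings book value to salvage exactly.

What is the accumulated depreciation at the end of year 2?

$66,039

Depreciable base = $88,053 − $11,700 = $76,353.
Year 1: DB = ⌊$88,053 × 200%/4⌋ = $44,026; SL = ⌊$76,353/4⌋ = $19,088 → take DB $44,026. Book value $44,027.
Year 2: DB = ⌊$44,027 × 200%/4⌋ = $22,013; SL = ⌊$32,327/3⌋ = $10,775 → take DB $22,013. Book value $22,014.
Accumulated through year 2 = $88,053 − $22,014 = $66,039.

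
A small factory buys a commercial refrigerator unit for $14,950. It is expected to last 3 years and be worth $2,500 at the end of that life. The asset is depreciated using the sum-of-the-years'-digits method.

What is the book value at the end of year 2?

$4,575

Depreciable base = $14,950 − $2,500 = $12,450.
Sum of the years' digits = 3+2+1 = 6.
Year 1: $12,450 × 3/6 = $6,225. Book value $8,725.
Year 2: $12,450 × 2/6 = $4,150. Book value $4,575.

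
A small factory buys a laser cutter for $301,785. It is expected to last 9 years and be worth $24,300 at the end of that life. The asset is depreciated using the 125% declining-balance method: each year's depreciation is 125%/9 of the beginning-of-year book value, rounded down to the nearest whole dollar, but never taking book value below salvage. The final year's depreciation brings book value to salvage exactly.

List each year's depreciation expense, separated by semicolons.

Depreciable base = $301,785 − $24,300 = $277,485.
Year 1: ⌊$301,785 × 125%/9⌋ = $41,914. Book value $259,871.
Year 2: ⌊$259,871 × 125%/9⌋ = $36,093. Book value $223,778.
Year 3: ⌊$223,778 × 125%/9⌋ = $31,080. Book value $192,698.
Year 4: ⌊$192,698 × 125%/9⌋ = $26,763. Book value $165,935.
Year 5: ⌊$165,935 × 125%/9⌋ = $23,046. Book value $142,889.
Year 6: ⌊$142,889 × 125%/9⌋ = $19,845. Book value $123,044.
Year 7: ⌊$123,044 × 125%/9⌋ = $17,089. Book value $105,955.
Year 8: ⌊$105,955 × 125%/9⌋ = $14,715. Book value $91,240.
Year 9 (final): $91,240 − $24,300 = $66,940. Book value $24,300.

$41,914; $36,093; $31,080; $26,763; $23,046; $19,845; $17,089; $14,715; $66,940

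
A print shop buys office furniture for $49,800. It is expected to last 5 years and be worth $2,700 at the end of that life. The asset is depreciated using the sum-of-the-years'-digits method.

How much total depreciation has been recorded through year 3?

$37,680

Depreciable base = $49,800 − $2,700 = $47,100.
Sum of the years' digits = 5+4+3+2+1 = 15.
Year 1: $47,100 × 5/15 = $15,700. Book value $34,100.
Year 2: $47,100 × 4/15 = $12,560. Book value $21,540.
Year 3: $47,100 × 3/15 = $9,420. Book value $12,120.
Accumulated through year 3 = $49,800 − $12,120 = $37,680.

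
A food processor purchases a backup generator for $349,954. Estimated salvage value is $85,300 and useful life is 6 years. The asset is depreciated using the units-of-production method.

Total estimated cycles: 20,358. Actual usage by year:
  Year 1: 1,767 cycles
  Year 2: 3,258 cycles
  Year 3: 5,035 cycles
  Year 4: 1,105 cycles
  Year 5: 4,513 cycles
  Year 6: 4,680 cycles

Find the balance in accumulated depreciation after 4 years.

Depreciable base = $349,954 − $85,300 = $264,654.
Rate = $264,654 / 20,358 cycles = $13 per cycle.
Year 1: 1,767 × $13 = $22,971. Book value $326,983.
Year 2: 3,258 × $13 = $42,354. Book value $284,629.
Year 3: 5,035 × $13 = $65,455. Book value $219,174.
Year 4: 1,105 × $13 = $14,365. Book value $204,809.
Accumulated through year 4 = $349,954 − $204,809 = $145,145.

$145,145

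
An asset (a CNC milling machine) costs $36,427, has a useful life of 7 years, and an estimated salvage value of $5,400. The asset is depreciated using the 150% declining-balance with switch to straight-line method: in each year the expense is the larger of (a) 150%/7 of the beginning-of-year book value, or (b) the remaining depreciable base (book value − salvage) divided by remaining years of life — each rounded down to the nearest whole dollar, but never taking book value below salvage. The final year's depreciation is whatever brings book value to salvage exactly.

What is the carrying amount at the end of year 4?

$13,884

Depreciable base = $36,427 − $5,400 = $31,027.
Year 1: DB = ⌊$36,427 × 150%/7⌋ = $7,805; SL = ⌊$31,027/7⌋ = $4,432 → take DB $7,805. Book value $28,622.
Year 2: DB = ⌊$28,622 × 150%/7⌋ = $6,133; SL = ⌊$23,222/6⌋ = $3,870 → take DB $6,133. Book value $22,489.
Year 3: DB = ⌊$22,489 × 150%/7⌋ = $4,819; SL = ⌊$17,089/5⌋ = $3,417 → take DB $4,819. Book value $17,670.
Year 4: DB = ⌊$17,670 × 150%/7⌋ = $3,786; SL = ⌊$12,270/4⌋ = $3,067 → take DB $3,786. Book value $13,884.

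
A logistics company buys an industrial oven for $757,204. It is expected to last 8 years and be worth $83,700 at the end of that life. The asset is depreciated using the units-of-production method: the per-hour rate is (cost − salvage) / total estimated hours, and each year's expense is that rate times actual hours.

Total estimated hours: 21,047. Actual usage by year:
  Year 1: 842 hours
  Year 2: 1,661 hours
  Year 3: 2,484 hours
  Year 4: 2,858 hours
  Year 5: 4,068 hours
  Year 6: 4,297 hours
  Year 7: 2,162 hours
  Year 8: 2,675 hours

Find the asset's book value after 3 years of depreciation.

$597,620

Depreciable base = $757,204 − $83,700 = $673,504.
Rate = $673,504 / 21,047 hours = $32 per hour.
Year 1: 842 × $32 = $26,944. Book value $730,260.
Year 2: 1,661 × $32 = $53,152. Book value $677,108.
Year 3: 2,484 × $32 = $79,488. Book value $597,620.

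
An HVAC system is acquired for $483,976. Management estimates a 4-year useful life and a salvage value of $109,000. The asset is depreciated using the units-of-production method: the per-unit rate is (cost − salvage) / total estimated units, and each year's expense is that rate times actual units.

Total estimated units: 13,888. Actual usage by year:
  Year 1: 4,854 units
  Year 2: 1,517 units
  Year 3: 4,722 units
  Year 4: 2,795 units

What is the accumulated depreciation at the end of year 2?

$172,017

Depreciable base = $483,976 − $109,000 = $374,976.
Rate = $374,976 / 13,888 units = $27 per unit.
Year 1: 4,854 × $27 = $131,058. Book value $352,918.
Year 2: 1,517 × $27 = $40,959. Book value $311,959.
Accumulated through year 2 = $483,976 − $311,959 = $172,017.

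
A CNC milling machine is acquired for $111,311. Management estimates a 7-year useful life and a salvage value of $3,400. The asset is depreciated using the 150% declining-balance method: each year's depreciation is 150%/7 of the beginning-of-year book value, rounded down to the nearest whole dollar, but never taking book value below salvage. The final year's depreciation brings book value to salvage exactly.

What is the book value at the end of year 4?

Depreciable base = $111,311 − $3,400 = $107,911.
Year 1: ⌊$111,311 × 150%/7⌋ = $23,852. Book value $87,459.
Year 2: ⌊$87,459 × 150%/7⌋ = $18,741. Book value $68,718.
Year 3: ⌊$68,718 × 150%/7⌋ = $14,725. Book value $53,993.
Year 4: ⌊$53,993 × 150%/7⌋ = $11,569. Book value $42,424.

$42,424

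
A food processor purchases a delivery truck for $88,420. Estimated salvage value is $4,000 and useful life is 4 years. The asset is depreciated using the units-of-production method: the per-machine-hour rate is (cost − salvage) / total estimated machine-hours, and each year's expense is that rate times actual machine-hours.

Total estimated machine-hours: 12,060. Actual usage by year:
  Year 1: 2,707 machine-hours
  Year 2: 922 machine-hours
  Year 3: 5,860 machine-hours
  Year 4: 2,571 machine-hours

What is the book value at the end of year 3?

$21,997

Depreciable base = $88,420 − $4,000 = $84,420.
Rate = $84,420 / 12,060 machine-hours = $7 per machine-hour.
Year 1: 2,707 × $7 = $18,949. Book value $69,471.
Year 2: 922 × $7 = $6,454. Book value $63,017.
Year 3: 5,860 × $7 = $41,020. Book value $21,997.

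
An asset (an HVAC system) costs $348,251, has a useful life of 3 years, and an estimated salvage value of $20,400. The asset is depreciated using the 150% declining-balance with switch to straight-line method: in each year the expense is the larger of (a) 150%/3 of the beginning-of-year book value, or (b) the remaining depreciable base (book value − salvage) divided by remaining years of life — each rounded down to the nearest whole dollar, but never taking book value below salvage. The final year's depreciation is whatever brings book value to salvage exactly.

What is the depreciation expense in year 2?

Depreciable base = $348,251 − $20,400 = $327,851.
Year 1: DB = ⌊$348,251 × 150%/3⌋ = $174,125; SL = ⌊$327,851/3⌋ = $109,283 → take DB $174,125. Book value $174,126.
Year 2: DB = ⌊$174,126 × 150%/3⌋ = $87,063; SL = ⌊$153,726/2⌋ = $76,863 → take DB $87,063. Book value $87,063.

$87,063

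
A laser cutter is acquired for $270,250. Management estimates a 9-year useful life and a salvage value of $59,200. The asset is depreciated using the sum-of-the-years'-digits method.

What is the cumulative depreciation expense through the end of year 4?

$140,700

Depreciable base = $270,250 − $59,200 = $211,050.
Sum of the years' digits = 9+8+7+6+5+4+3+2+1 = 45.
Year 1: $211,050 × 9/45 = $42,210. Book value $228,040.
Year 2: $211,050 × 8/45 = $37,520. Book value $190,520.
Year 3: $211,050 × 7/45 = $32,830. Book value $157,690.
Year 4: $211,050 × 6/45 = $28,140. Book value $129,550.
Accumulated through year 4 = $270,250 − $129,550 = $140,700.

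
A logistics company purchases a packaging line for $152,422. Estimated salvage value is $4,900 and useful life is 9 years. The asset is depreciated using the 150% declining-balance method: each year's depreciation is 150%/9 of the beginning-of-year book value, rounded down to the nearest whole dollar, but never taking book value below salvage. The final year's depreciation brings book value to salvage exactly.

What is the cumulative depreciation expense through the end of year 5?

$91,165

Depreciable base = $152,422 − $4,900 = $147,522.
Year 1: ⌊$152,422 × 150%/9⌋ = $25,403. Book value $127,019.
Year 2: ⌊$127,019 × 150%/9⌋ = $21,169. Book value $105,850.
Year 3: ⌊$105,850 × 150%/9⌋ = $17,641. Book value $88,209.
Year 4: ⌊$88,209 × 150%/9⌋ = $14,701. Book value $73,508.
Year 5: ⌊$73,508 × 150%/9⌋ = $12,251. Book value $61,257.
Accumulated through year 5 = $152,422 − $61,257 = $91,165.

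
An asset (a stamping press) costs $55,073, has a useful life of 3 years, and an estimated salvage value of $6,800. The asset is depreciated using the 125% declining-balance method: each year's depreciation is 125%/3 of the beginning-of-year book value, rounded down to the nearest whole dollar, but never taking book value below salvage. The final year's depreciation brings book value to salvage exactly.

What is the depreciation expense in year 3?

Depreciable base = $55,073 − $6,800 = $48,273.
Year 1: ⌊$55,073 × 125%/3⌋ = $22,947. Book value $32,126.
Year 2: ⌊$32,126 × 125%/3⌋ = $13,385. Book value $18,741.
Year 3 (final): $18,741 − $6,800 = $11,941. Book value $6,800.

$11,941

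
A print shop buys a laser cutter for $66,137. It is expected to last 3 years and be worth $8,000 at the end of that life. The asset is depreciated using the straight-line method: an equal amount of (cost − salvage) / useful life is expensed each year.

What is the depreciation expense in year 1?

$19,379

Depreciable base = $66,137 − $8,000 = $58,137.
Annual expense = $58,137 / 3 = $19,379.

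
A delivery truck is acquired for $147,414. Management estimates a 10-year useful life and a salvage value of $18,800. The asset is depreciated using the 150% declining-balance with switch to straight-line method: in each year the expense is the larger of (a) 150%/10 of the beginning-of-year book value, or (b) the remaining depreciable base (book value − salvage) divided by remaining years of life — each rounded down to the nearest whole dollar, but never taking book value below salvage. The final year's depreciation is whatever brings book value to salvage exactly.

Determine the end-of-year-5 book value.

$65,410

Depreciable base = $147,414 − $18,800 = $128,614.
Year 1: DB = ⌊$147,414 × 150%/10⌋ = $22,112; SL = ⌊$128,614/10⌋ = $12,861 → take DB $22,112. Book value $125,302.
Year 2: DB = ⌊$125,302 × 150%/10⌋ = $18,795; SL = ⌊$106,502/9⌋ = $11,833 → take DB $18,795. Book value $106,507.
Year 3: DB = ⌊$106,507 × 150%/10⌋ = $15,976; SL = ⌊$87,707/8⌋ = $10,963 → take DB $15,976. Book value $90,531.
Year 4: DB = ⌊$90,531 × 150%/10⌋ = $13,579; SL = ⌊$71,731/7⌋ = $10,247 → take DB $13,579. Book value $76,952.
Year 5: DB = ⌊$76,952 × 150%/10⌋ = $11,542; SL = ⌊$58,152/6⌋ = $9,692 → take DB $11,542. Book value $65,410.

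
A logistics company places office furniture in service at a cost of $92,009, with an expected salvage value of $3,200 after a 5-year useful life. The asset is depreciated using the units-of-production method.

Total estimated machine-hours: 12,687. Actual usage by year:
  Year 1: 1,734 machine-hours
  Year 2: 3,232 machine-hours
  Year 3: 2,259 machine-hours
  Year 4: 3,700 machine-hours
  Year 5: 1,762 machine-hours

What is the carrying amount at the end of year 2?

Depreciable base = $92,009 − $3,200 = $88,809.
Rate = $88,809 / 12,687 machine-hours = $7 per machine-hour.
Year 1: 1,734 × $7 = $12,138. Book value $79,871.
Year 2: 3,232 × $7 = $22,624. Book value $57,247.

$57,247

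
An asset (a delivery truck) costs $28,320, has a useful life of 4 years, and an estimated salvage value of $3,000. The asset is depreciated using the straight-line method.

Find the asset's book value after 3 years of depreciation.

Depreciable base = $28,320 − $3,000 = $25,320.
Annual expense = $25,320 / 4 = $6,330.
End of year 1: book value $21,990.
End of year 2: book value $15,660.
End of year 3: book value $9,330.

$9,330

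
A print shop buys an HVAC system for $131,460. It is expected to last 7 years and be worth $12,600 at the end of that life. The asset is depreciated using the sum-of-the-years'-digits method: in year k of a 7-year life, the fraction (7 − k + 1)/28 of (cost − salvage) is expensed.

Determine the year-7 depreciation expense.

Depreciable base = $131,460 − $12,600 = $118,860.
Sum of the years' digits = 7+6+5+4+3+2+1 = 28.
Year 1: $118,860 × 7/28 = $29,715. Book value $101,745.
Year 2: $118,860 × 6/28 = $25,470. Book value $76,275.
Year 3: $118,860 × 5/28 = $21,225. Book value $55,050.
Year 4: $118,860 × 4/28 = $16,980. Book value $38,070.
Year 5: $118,860 × 3/28 = $12,735. Book value $25,335.
Year 6: $118,860 × 2/28 = $8,490. Book value $16,845.
Year 7: $118,860 × 1/28 = $4,245. Book value $12,600.

$4,245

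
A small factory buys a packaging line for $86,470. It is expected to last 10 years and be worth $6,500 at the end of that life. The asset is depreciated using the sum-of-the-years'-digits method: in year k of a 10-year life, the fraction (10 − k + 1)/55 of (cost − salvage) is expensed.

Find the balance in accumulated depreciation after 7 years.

Depreciable base = $86,470 − $6,500 = $79,970.
Sum of the years' digits = 10+9+8+7+6+5+4+3+2+1 = 55.
Year 1: $79,970 × 10/55 = $14,540. Book value $71,930.
Year 2: $79,970 × 9/55 = $13,086. Book value $58,844.
Year 3: $79,970 × 8/55 = $11,632. Book value $47,212.
Year 4: $79,970 × 7/55 = $10,178. Book value $37,034.
Year 5: $79,970 × 6/55 = $8,724. Book value $28,310.
Year 6: $79,970 × 5/55 = $7,270. Book value $21,040.
Year 7: $79,970 × 4/55 = $5,816. Book value $15,224.
Accumulated through year 7 = $86,470 − $15,224 = $71,246.

$71,246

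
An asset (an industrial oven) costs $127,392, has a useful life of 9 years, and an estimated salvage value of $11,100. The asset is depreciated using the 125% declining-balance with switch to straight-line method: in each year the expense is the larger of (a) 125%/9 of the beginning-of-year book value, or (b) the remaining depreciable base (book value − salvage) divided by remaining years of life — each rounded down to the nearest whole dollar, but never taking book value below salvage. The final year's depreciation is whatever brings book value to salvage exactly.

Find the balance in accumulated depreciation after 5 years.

Depreciable base = $127,392 − $11,100 = $116,292.
Year 1: DB = ⌊$127,392 × 125%/9⌋ = $17,693; SL = ⌊$116,292/9⌋ = $12,921 → take DB $17,693. Book value $109,699.
Year 2: DB = ⌊$109,699 × 125%/9⌋ = $15,235; SL = ⌊$98,599/8⌋ = $12,324 → take DB $15,235. Book value $94,464.
Year 3: DB = ⌊$94,464 × 125%/9⌋ = $13,120; SL = ⌊$83,364/7⌋ = $11,909 → take DB $13,120. Book value $81,344.
Year 4: DB = ⌊$81,344 × 125%/9⌋ = $11,297; SL = ⌊$70,244/6⌋ = $11,707 → take SL $11,707. Book value $69,637.
Year 5: DB = ⌊$69,637 × 125%/9⌋ = $9,671; SL = ⌊$58,537/5⌋ = $11,707 → take SL $11,707. Book value $57,930.
Accumulated through year 5 = $127,392 − $57,930 = $69,462.

$69,462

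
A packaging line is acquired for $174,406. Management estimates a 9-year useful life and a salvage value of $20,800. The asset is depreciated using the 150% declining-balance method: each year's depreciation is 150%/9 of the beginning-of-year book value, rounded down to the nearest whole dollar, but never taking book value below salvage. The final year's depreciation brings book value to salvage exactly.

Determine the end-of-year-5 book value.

$70,091

Depreciable base = $174,406 − $20,800 = $153,606.
Year 1: ⌊$174,406 × 150%/9⌋ = $29,067. Book value $145,339.
Year 2: ⌊$145,339 × 150%/9⌋ = $24,223. Book value $121,116.
Year 3: ⌊$121,116 × 150%/9⌋ = $20,186. Book value $100,930.
Year 4: ⌊$100,930 × 150%/9⌋ = $16,821. Book value $84,109.
Year 5: ⌊$84,109 × 150%/9⌋ = $14,018. Book value $70,091.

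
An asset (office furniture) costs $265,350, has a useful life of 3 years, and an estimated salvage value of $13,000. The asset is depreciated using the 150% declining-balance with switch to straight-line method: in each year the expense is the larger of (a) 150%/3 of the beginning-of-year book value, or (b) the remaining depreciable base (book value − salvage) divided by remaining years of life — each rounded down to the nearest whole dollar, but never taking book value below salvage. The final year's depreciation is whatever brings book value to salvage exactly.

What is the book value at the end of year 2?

$66,338

Depreciable base = $265,350 − $13,000 = $252,350.
Year 1: DB = ⌊$265,350 × 150%/3⌋ = $132,675; SL = ⌊$252,350/3⌋ = $84,116 → take DB $132,675. Book value $132,675.
Year 2: DB = ⌊$132,675 × 150%/3⌋ = $66,337; SL = ⌊$119,675/2⌋ = $59,837 → take DB $66,337. Book value $66,338.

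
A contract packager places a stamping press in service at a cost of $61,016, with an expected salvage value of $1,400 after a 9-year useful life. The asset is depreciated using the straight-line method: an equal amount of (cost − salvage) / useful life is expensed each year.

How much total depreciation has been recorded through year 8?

Depreciable base = $61,016 − $1,400 = $59,616.
Annual expense = $59,616 / 9 = $6,624.
End of year 1: book value $54,392.
End of year 2: book value $47,768.
End of year 3: book value $41,144.
End of year 4: book value $34,520.
End of year 5: book value $27,896.
End of year 6: book value $21,272.
End of year 7: book value $14,648.
End of year 8: book value $8,024.
Accumulated through year 8 = $61,016 − $8,024 = $52,992.

$52,992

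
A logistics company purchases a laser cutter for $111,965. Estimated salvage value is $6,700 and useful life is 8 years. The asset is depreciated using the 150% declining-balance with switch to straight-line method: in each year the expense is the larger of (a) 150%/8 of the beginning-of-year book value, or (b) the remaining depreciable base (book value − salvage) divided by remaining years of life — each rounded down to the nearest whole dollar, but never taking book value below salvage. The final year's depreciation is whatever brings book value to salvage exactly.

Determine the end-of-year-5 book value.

Depreciable base = $111,965 − $6,700 = $105,265.
Year 1: DB = ⌊$111,965 × 150%/8⌋ = $20,993; SL = ⌊$105,265/8⌋ = $13,158 → take DB $20,993. Book value $90,972.
Year 2: DB = ⌊$90,972 × 150%/8⌋ = $17,057; SL = ⌊$84,272/7⌋ = $12,038 → take DB $17,057. Book value $73,915.
Year 3: DB = ⌊$73,915 × 150%/8⌋ = $13,859; SL = ⌊$67,215/6⌋ = $11,202 → take DB $13,859. Book value $60,056.
Year 4: DB = ⌊$60,056 × 150%/8⌋ = $11,260; SL = ⌊$53,356/5⌋ = $10,671 → take DB $11,260. Book value $48,796.
Year 5: DB = ⌊$48,796 × 150%/8⌋ = $9,149; SL = ⌊$42,096/4⌋ = $10,524 → take SL $10,524. Book value $38,272.

$38,272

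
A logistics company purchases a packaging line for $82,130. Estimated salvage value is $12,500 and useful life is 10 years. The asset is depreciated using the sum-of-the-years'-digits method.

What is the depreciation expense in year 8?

$3,798

Depreciable base = $82,130 − $12,500 = $69,630.
Sum of the years' digits = 10+9+8+7+6+5+4+3+2+1 = 55.
Year 1: $69,630 × 10/55 = $12,660. Book value $69,470.
Year 2: $69,630 × 9/55 = $11,394. Book value $58,076.
Year 3: $69,630 × 8/55 = $10,128. Book value $47,948.
Year 4: $69,630 × 7/55 = $8,862. Book value $39,086.
Year 5: $69,630 × 6/55 = $7,596. Book value $31,490.
Year 6: $69,630 × 5/55 = $6,330. Book value $25,160.
Year 7: $69,630 × 4/55 = $5,064. Book value $20,096.
Year 8: $69,630 × 3/55 = $3,798. Book value $16,298.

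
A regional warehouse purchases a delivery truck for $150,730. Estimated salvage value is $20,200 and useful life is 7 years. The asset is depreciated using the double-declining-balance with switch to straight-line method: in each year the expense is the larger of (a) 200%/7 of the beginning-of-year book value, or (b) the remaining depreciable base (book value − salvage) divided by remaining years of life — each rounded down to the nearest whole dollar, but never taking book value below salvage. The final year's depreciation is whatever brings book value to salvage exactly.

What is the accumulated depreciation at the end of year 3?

Depreciable base = $150,730 − $20,200 = $130,530.
Year 1: DB = ⌊$150,730 × 200%/7⌋ = $43,065; SL = ⌊$130,530/7⌋ = $18,647 → take DB $43,065. Book value $107,665.
Year 2: DB = ⌊$107,665 × 200%/7⌋ = $30,761; SL = ⌊$87,465/6⌋ = $14,577 → take DB $30,761. Book value $76,904.
Year 3: DB = ⌊$76,904 × 200%/7⌋ = $21,972; SL = ⌊$56,704/5⌋ = $11,340 → take DB $21,972. Book value $54,932.
Accumulated through year 3 = $150,730 − $54,932 = $95,798.

$95,798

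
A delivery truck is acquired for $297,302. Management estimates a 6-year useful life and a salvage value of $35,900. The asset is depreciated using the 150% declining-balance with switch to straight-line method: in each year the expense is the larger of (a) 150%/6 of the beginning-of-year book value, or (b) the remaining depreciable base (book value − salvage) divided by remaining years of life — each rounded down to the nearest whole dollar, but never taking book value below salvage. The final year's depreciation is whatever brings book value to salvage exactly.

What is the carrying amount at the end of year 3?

$125,425

Depreciable base = $297,302 − $35,900 = $261,402.
Year 1: DB = ⌊$297,302 × 150%/6⌋ = $74,325; SL = ⌊$261,402/6⌋ = $43,567 → take DB $74,325. Book value $222,977.
Year 2: DB = ⌊$222,977 × 150%/6⌋ = $55,744; SL = ⌊$187,077/5⌋ = $37,415 → take DB $55,744. Book value $167,233.
Year 3: DB = ⌊$167,233 × 150%/6⌋ = $41,808; SL = ⌊$131,333/4⌋ = $32,833 → take DB $41,808. Book value $125,425.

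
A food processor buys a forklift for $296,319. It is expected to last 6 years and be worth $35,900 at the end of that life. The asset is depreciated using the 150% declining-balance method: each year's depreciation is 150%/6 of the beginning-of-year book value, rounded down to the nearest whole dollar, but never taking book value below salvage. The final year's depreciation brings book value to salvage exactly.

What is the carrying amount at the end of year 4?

Depreciable base = $296,319 − $35,900 = $260,419.
Year 1: ⌊$296,319 × 150%/6⌋ = $74,079. Book value $222,240.
Year 2: ⌊$222,240 × 150%/6⌋ = $55,560. Book value $166,680.
Year 3: ⌊$166,680 × 150%/6⌋ = $41,670. Book value $125,010.
Year 4: ⌊$125,010 × 150%/6⌋ = $31,252. Book value $93,758.

$93,758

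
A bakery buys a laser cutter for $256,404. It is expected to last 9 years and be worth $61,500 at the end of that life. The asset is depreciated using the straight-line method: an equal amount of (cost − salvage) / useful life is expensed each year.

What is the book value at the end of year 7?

Depreciable base = $256,404 − $61,500 = $194,904.
Annual expense = $194,904 / 9 = $21,656.
End of year 1: book value $234,748.
End of year 2: book value $213,092.
End of year 3: book value $191,436.
End of year 4: book value $169,780.
End of year 5: book value $148,124.
End of year 6: book value $126,468.
End of year 7: book value $104,812.

$104,812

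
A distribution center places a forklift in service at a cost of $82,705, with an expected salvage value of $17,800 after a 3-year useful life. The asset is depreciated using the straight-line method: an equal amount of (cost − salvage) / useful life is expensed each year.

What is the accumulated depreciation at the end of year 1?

$21,635

Depreciable base = $82,705 − $17,800 = $64,905.
Annual expense = $64,905 / 3 = $21,635.
End of year 1: book value $61,070.
Accumulated through year 1 = $82,705 − $61,070 = $21,635.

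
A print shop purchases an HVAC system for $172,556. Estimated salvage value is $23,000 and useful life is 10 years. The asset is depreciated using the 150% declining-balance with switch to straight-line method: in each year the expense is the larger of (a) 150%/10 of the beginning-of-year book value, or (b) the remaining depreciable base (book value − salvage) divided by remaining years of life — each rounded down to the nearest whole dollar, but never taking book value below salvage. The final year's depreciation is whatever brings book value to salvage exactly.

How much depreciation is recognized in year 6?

$11,485

Depreciable base = $172,556 − $23,000 = $149,556.
Year 1: DB = ⌊$172,556 × 150%/10⌋ = $25,883; SL = ⌊$149,556/10⌋ = $14,955 → take DB $25,883. Book value $146,673.
Year 2: DB = ⌊$146,673 × 150%/10⌋ = $22,000; SL = ⌊$123,673/9⌋ = $13,741 → take DB $22,000. Book value $124,673.
Year 3: DB = ⌊$124,673 × 150%/10⌋ = $18,700; SL = ⌊$101,673/8⌋ = $12,709 → take DB $18,700. Book value $105,973.
Year 4: DB = ⌊$105,973 × 150%/10⌋ = $15,895; SL = ⌊$82,973/7⌋ = $11,853 → take DB $15,895. Book value $90,078.
Year 5: DB = ⌊$90,078 × 150%/10⌋ = $13,511; SL = ⌊$67,078/6⌋ = $11,179 → take DB $13,511. Book value $76,567.
Year 6: DB = ⌊$76,567 × 150%/10⌋ = $11,485; SL = ⌊$53,567/5⌋ = $10,713 → take DB $11,485. Book value $65,082.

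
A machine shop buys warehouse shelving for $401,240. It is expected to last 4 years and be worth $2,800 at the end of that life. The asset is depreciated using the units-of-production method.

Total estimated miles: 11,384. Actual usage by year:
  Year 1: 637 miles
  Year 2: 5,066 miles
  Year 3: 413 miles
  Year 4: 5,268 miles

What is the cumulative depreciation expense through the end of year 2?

Depreciable base = $401,240 − $2,800 = $398,440.
Rate = $398,440 / 11,384 miles = $35 per mile.
Year 1: 637 × $35 = $22,295. Book value $378,945.
Year 2: 5,066 × $35 = $177,310. Book value $201,635.
Accumulated through year 2 = $401,240 − $201,635 = $199,605.

$199,605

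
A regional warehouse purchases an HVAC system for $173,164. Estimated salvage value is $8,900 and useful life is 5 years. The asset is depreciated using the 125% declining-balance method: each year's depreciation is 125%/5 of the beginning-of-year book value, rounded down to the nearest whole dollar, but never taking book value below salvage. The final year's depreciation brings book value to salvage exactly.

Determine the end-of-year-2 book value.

Depreciable base = $173,164 − $8,900 = $164,264.
Year 1: ⌊$173,164 × 125%/5⌋ = $43,291. Book value $129,873.
Year 2: ⌊$129,873 × 125%/5⌋ = $32,468. Book value $97,405.

$97,405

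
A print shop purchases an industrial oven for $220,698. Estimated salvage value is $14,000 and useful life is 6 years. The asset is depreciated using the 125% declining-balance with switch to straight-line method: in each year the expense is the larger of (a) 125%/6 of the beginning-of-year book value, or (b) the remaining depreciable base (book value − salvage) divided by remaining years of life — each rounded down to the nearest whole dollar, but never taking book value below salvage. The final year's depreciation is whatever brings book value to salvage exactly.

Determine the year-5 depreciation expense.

$31,080

Depreciable base = $220,698 − $14,000 = $206,698.
Year 1: DB = ⌊$220,698 × 125%/6⌋ = $45,978; SL = ⌊$206,698/6⌋ = $34,449 → take DB $45,978. Book value $174,720.
Year 2: DB = ⌊$174,720 × 125%/6⌋ = $36,400; SL = ⌊$160,720/5⌋ = $32,144 → take DB $36,400. Book value $138,320.
Year 3: DB = ⌊$138,320 × 125%/6⌋ = $28,816; SL = ⌊$124,320/4⌋ = $31,080 → take SL $31,080. Book value $107,240.
Year 4: DB = ⌊$107,240 × 125%/6⌋ = $22,341; SL = ⌊$93,240/3⌋ = $31,080 → take SL $31,080. Book value $76,160.
Year 5: DB = ⌊$76,160 × 125%/6⌋ = $15,866; SL = ⌊$62,160/2⌋ = $31,080 → take SL $31,080. Book value $45,080.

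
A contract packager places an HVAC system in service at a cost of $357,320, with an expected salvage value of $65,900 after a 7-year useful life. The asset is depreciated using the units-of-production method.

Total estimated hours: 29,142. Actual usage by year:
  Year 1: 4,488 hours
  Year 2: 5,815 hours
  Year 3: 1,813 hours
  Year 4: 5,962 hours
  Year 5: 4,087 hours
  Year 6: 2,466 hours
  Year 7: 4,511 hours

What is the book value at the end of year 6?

Depreciable base = $357,320 − $65,900 = $291,420.
Rate = $291,420 / 29,142 hours = $10 per hour.
Year 1: 4,488 × $10 = $44,880. Book value $312,440.
Year 2: 5,815 × $10 = $58,150. Book value $254,290.
Year 3: 1,813 × $10 = $18,130. Book value $236,160.
Year 4: 5,962 × $10 = $59,620. Book value $176,540.
Year 5: 4,087 × $10 = $40,870. Book value $135,670.
Year 6: 2,466 × $10 = $24,660. Book value $111,010.

$111,010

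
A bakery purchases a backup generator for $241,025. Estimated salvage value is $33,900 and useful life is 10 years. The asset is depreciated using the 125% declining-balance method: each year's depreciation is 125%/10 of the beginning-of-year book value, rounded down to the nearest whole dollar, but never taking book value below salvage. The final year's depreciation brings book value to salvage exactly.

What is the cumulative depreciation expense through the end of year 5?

Depreciable base = $241,025 − $33,900 = $207,125.
Year 1: ⌊$241,025 × 125%/10⌋ = $30,128. Book value $210,897.
Year 2: ⌊$210,897 × 125%/10⌋ = $26,362. Book value $184,535.
Year 3: ⌊$184,535 × 125%/10⌋ = $23,066. Book value $161,469.
Year 4: ⌊$161,469 × 125%/10⌋ = $20,183. Book value $141,286.
Year 5: ⌊$141,286 × 125%/10⌋ = $17,660. Book value $123,626.
Accumulated through year 5 = $241,025 − $123,626 = $117,399.

$117,399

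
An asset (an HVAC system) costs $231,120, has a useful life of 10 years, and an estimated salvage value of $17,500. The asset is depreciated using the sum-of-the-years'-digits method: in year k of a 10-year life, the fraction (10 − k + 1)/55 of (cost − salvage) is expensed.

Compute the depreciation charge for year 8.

$11,652

Depreciable base = $231,120 − $17,500 = $213,620.
Sum of the years' digits = 10+9+8+7+6+5+4+3+2+1 = 55.
Year 1: $213,620 × 10/55 = $38,840. Book value $192,280.
Year 2: $213,620 × 9/55 = $34,956. Book value $157,324.
Year 3: $213,620 × 8/55 = $31,072. Book value $126,252.
Year 4: $213,620 × 7/55 = $27,188. Book value $99,064.
Year 5: $213,620 × 6/55 = $23,304. Book value $75,760.
Year 6: $213,620 × 5/55 = $19,420. Book value $56,340.
Year 7: $213,620 × 4/55 = $15,536. Book value $40,804.
Year 8: $213,620 × 3/55 = $11,652. Book value $29,152.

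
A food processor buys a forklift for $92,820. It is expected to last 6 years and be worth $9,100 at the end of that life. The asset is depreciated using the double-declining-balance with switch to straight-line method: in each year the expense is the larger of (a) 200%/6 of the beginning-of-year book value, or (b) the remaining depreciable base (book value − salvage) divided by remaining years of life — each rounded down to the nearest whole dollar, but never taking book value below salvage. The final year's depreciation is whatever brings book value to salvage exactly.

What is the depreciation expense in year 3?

Depreciable base = $92,820 − $9,100 = $83,720.
Year 1: DB = ⌊$92,820 × 200%/6⌋ = $30,940; SL = ⌊$83,720/6⌋ = $13,953 → take DB $30,940. Book value $61,880.
Year 2: DB = ⌊$61,880 × 200%/6⌋ = $20,626; SL = ⌊$52,780/5⌋ = $10,556 → take DB $20,626. Book value $41,254.
Year 3: DB = ⌊$41,254 × 200%/6⌋ = $13,751; SL = ⌊$32,154/4⌋ = $8,038 → take DB $13,751. Book value $27,503.

$13,751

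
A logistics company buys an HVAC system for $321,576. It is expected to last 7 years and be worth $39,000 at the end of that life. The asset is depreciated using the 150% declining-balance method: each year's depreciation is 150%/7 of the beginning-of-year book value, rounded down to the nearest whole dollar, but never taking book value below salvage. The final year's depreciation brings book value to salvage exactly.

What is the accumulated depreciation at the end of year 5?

$225,279

Depreciable base = $321,576 − $39,000 = $282,576.
Year 1: ⌊$321,576 × 150%/7⌋ = $68,909. Book value $252,667.
Year 2: ⌊$252,667 × 150%/7⌋ = $54,142. Book value $198,525.
Year 3: ⌊$198,525 × 150%/7⌋ = $42,541. Book value $155,984.
Year 4: ⌊$155,984 × 150%/7⌋ = $33,425. Book value $122,559.
Year 5: ⌊$122,559 × 150%/7⌋ = $26,262. Book value $96,297.
Accumulated through year 5 = $321,576 − $96,297 = $225,279.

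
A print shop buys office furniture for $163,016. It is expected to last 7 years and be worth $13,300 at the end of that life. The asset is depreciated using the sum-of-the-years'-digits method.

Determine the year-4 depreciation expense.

$21,388

Depreciable base = $163,016 − $13,300 = $149,716.
Sum of the years' digits = 7+6+5+4+3+2+1 = 28.
Year 1: $149,716 × 7/28 = $37,429. Book value $125,587.
Year 2: $149,716 × 6/28 = $32,082. Book value $93,505.
Year 3: $149,716 × 5/28 = $26,735. Book value $66,770.
Year 4: $149,716 × 4/28 = $21,388. Book value $45,382.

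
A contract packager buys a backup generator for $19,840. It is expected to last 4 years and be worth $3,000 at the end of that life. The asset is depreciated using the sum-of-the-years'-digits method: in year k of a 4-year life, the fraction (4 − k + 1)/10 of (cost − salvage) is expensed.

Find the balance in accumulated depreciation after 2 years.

$11,788

Depreciable base = $19,840 − $3,000 = $16,840.
Sum of the years' digits = 4+3+2+1 = 10.
Year 1: $16,840 × 4/10 = $6,736. Book value $13,104.
Year 2: $16,840 × 3/10 = $5,052. Book value $8,052.
Accumulated through year 2 = $19,840 − $8,052 = $11,788.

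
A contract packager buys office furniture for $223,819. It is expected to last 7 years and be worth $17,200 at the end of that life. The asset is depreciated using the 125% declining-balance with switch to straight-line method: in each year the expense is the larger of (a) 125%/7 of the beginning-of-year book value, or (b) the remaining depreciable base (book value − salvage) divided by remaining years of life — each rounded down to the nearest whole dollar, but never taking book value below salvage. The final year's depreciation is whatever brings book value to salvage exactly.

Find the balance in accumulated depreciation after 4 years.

$126,478

Depreciable base = $223,819 − $17,200 = $206,619.
Year 1: DB = ⌊$223,819 × 125%/7⌋ = $39,967; SL = ⌊$206,619/7⌋ = $29,517 → take DB $39,967. Book value $183,852.
Year 2: DB = ⌊$183,852 × 125%/7⌋ = $32,830; SL = ⌊$166,652/6⌋ = $27,775 → take DB $32,830. Book value $151,022.
Year 3: DB = ⌊$151,022 × 125%/7⌋ = $26,968; SL = ⌊$133,822/5⌋ = $26,764 → take DB $26,968. Book value $124,054.
Year 4: DB = ⌊$124,054 × 125%/7⌋ = $22,152; SL = ⌊$106,854/4⌋ = $26,713 → take SL $26,713. Book value $97,341.
Accumulated through year 4 = $223,819 − $97,341 = $126,478.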